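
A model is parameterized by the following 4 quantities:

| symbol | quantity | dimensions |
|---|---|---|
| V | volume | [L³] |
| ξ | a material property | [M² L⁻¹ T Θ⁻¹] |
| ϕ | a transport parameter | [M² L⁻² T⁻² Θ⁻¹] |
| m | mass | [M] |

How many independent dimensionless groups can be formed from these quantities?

There are 4 variables and 4 base dimensions (M, L, T, Θ).
The dimension matrix has rank 4.
Independent dimensionless groups: 4 − 4 = 0.

0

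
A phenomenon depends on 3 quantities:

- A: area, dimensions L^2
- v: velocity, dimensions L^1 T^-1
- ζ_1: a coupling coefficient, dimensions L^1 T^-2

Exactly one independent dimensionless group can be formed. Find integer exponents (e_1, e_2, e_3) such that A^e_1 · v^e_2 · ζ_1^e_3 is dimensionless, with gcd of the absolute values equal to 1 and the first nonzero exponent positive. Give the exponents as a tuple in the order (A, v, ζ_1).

L: e_1·(2) + e_2·(1) + e_3·(1) = 0
T: e_1·(0) + e_2·(-1) + e_3·(-2) = 0
Solving this homogeneous linear system for the smallest-integer solution (first nonzero entry positive) gives (1, -4, 2).

(1, -4, 2)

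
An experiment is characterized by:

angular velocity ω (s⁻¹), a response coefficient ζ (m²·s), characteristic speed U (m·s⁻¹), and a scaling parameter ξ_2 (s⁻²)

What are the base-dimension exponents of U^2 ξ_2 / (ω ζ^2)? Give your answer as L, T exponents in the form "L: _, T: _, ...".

Collect each base-dimension exponent across the product:
  L: −(0) − 2·(2) + 2·(1) + (0) = -2
  T: −(-1) − 2·(1) + 2·(-1) + (-2) = -5
So the dimensions are [L⁻² T⁻⁵].

L: -2, T: -5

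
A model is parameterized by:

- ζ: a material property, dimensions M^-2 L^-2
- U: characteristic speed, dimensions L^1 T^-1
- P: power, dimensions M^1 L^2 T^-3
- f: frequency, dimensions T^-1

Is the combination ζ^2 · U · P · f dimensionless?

Sum the exponent of each base dimension across the product:
  M: 2·[ζ]_M + [U]_M + [P]_M + [f]_M = 2·(-2) + (0) + (1) + (0) = -3
  L: 2·[ζ]_L + [U]_L + [P]_L + [f]_L = 2·(-2) + (1) + (2) + (0) = -1
  T: 2·[ζ]_T + [U]_T + [P]_T + [f]_T = 2·(0) + (-1) + (-3) + (-1) = -5
Net dimensions [M⁻³ L⁻¹ T⁻⁵] ≠ [1] — not dimensionless.

no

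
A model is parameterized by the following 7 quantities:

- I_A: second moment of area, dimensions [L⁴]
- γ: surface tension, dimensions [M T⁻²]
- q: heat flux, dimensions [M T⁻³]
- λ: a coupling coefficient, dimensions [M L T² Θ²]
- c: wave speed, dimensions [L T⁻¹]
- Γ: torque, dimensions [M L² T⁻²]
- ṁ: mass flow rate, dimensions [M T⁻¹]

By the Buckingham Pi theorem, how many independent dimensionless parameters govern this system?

There are 7 variables and 4 base dimensions (M, L, T, Θ).
The dimension matrix has rank 4.
Independent dimensionless groups: 7 − 4 = 3.

3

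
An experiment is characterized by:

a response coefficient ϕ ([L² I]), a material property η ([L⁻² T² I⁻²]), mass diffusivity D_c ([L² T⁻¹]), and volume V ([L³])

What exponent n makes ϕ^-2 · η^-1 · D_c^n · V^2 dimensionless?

-2

Balance the L exponent: (2)·n from D_c, plus −2·(2) − (-2) + 2·(3) = 4 from the rest, must sum to zero.
2n + 4 = 0, so n = -2.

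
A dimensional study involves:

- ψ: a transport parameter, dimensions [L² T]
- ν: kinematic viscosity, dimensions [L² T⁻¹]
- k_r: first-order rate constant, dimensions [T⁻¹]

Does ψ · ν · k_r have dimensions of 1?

Sum the exponent of each base dimension across the product:
  L: [ψ]_L + [ν]_L + [k_r]_L = (2) + (2) + (0) = 4
  T: [ψ]_T + [ν]_T + [k_r]_T = (1) + (-1) + (-1) = -1
Net dimensions [L⁴ T⁻¹] ≠ [1] — not dimensionless.

no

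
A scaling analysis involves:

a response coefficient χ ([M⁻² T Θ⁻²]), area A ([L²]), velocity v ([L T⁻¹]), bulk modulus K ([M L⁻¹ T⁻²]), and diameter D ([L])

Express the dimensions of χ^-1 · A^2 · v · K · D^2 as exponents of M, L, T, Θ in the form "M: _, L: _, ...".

Collect each base-dimension exponent across the product:
  M: −(-2) + 2·(0) + (0) + (1) + 2·(0) = 3
  L: −(0) + 2·(2) + (1) + (-1) + 2·(1) = 6
  T: −(1) + 2·(0) + (-1) + (-2) + 2·(0) = -4
  Θ: −(-2) + 2·(0) + (0) + (0) + 2·(0) = 2
So the dimensions are [M³ L⁶ T⁻⁴ Θ²].

M: 3, L: 6, T: -4, Θ: 2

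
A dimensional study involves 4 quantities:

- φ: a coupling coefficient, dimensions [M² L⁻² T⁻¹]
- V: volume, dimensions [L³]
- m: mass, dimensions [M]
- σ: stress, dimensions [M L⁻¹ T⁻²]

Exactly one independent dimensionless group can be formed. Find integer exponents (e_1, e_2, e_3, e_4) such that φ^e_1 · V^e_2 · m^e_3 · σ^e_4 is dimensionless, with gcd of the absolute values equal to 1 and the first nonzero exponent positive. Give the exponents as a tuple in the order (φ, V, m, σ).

M: e_1·(2) + e_2·(0) + e_3·(1) + e_4·(1) = 0
L: e_1·(-2) + e_2·(3) + e_3·(0) + e_4·(-1) = 0
T: e_1·(-1) + e_2·(0) + e_3·(0) + e_4·(-2) = 0
Solving this homogeneous linear system for the smallest-integer solution (first nonzero entry positive) gives (2, 1, -3, -1).

(2, 1, -3, -1)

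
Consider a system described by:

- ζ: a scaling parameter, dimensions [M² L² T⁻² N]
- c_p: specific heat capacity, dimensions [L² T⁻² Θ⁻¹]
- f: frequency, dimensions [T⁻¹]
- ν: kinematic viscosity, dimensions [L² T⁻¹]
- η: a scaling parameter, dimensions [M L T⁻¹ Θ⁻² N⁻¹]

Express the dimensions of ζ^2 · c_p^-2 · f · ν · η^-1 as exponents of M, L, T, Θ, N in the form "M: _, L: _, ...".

Collect each base-dimension exponent across the product:
  M: 2·(2) − 2·(0) + (0) + (0) − (1) = 3
  L: 2·(2) − 2·(2) + (0) + (2) − (1) = 1
  T: 2·(-2) − 2·(-2) + (-1) + (-1) − (-1) = -1
  Θ: 2·(0) − 2·(-1) + (0) + (0) − (-2) = 4
  N: 2·(1) − 2·(0) + (0) + (0) − (-1) = 3
So the dimensions are [M³ L T⁻¹ Θ⁴ N³].

M: 3, L: 1, T: -1, Θ: 4, N: 3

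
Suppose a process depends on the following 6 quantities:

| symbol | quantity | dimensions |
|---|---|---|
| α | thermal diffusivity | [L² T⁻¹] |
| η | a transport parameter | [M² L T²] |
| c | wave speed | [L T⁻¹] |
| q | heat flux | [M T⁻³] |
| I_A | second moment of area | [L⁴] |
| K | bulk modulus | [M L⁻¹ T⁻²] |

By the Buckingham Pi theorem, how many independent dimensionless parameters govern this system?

There are 6 variables and 3 base dimensions (M, L, T).
The dimension matrix has rank 3.
Independent dimensionless groups: 6 − 3 = 3.

3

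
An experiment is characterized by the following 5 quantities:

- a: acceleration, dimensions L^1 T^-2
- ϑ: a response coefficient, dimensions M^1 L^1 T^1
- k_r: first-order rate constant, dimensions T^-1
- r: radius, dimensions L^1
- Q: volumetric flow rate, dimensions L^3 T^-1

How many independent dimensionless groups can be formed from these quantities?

There are 5 variables and 3 base dimensions (M, L, T).
The dimension matrix has rank 3.
Independent dimensionless groups: 5 − 3 = 2.

2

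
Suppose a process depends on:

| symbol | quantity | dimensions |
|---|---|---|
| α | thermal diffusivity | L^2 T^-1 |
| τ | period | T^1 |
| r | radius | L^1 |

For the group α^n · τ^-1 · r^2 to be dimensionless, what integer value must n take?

Balance the L exponent: (2)·n from α, plus −(0) + 2·(1) = 2 from the rest, must sum to zero.
2n + 2 = 0, so n = -1.

-1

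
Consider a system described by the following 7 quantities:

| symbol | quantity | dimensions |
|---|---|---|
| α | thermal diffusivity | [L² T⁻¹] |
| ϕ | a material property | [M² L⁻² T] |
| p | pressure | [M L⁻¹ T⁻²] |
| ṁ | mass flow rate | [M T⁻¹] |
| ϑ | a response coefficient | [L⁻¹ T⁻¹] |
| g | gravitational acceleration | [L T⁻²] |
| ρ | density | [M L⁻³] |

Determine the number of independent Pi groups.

There are 7 variables and 3 base dimensions (M, L, T).
The dimension matrix has rank 3.
Independent dimensionless groups: 7 − 3 = 4.

4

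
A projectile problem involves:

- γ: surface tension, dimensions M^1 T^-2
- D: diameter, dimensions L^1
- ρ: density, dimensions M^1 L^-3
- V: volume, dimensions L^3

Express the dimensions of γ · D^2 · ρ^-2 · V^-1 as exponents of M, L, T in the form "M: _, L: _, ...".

Collect each base-dimension exponent across the product:
  M: (1) + 2·(0) − 2·(1) − (0) = -1
  L: (0) + 2·(1) − 2·(-3) − (3) = 5
  T: (-2) + 2·(0) − 2·(0) − (0) = -2
So the dimensions are [M⁻¹ L⁵ T⁻²].

M: -1, L: 5, T: -2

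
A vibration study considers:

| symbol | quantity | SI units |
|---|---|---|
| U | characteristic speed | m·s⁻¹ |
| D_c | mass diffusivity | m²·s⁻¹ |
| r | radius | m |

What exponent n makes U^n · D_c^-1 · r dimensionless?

Balance the L exponent: (1)·n from U, plus −(2) + (1) = -1 from the rest, must sum to zero.
n − 1 = 0, so n = 1.

1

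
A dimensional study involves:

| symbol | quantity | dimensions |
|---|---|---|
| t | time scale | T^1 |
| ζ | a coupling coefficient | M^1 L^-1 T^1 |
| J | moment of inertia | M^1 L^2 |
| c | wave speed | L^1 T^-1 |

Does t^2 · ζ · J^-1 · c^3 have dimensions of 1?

yes

Sum the exponent of each base dimension across the product:
  M: 2·[t]_M + [ζ]_M − [J]_M + 3·[c]_M = 2·(0) + (1) − (1) + 3·(0) = 0
  L: 2·[t]_L + [ζ]_L − [J]_L + 3·[c]_L = 2·(0) + (-1) − (2) + 3·(1) = 0
  T: 2·[t]_T + [ζ]_T − [J]_T + 3·[c]_T = 2·(1) + (1) − (0) + 3·(-1) = 0
All base exponents vanish — dimensionless.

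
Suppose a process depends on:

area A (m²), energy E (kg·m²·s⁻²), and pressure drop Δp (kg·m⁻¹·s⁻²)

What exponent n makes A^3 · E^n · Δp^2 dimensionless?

Balance the M exponent: (1)·n from E, plus 3·(0) + 2·(1) = 2 from the rest, must sum to zero.
n + 2 = 0, so n = -2.

-2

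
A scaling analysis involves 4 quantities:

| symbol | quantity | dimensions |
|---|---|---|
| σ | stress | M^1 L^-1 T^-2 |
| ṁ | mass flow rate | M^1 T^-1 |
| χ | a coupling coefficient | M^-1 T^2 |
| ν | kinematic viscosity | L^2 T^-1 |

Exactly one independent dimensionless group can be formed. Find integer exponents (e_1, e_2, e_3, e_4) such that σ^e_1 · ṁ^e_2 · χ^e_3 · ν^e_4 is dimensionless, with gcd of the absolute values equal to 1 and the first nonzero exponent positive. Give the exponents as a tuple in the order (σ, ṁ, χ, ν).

M: e_1·(1) + e_2·(1) + e_3·(-1) + e_4·(0) = 0
L: e_1·(-1) + e_2·(0) + e_3·(0) + e_4·(2) = 0
T: e_1·(-2) + e_2·(-1) + e_3·(2) + e_4·(-1) = 0
Solving this homogeneous linear system for the smallest-integer solution (first nonzero entry positive) gives (2, 1, 3, 1).

(2, 1, 3, 1)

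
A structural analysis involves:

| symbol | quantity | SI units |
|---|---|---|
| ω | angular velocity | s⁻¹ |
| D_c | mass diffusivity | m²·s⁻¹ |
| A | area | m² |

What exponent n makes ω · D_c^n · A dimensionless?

-1

Balance the L exponent: (2)·n from D_c, plus (0) + (2) = 2 from the rest, must sum to zero.
2n + 2 = 0, so n = -1.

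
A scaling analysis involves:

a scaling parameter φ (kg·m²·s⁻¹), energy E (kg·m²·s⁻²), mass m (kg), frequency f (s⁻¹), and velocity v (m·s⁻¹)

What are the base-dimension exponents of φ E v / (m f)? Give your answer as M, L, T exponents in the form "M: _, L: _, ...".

M: 1, L: 5, T: -3

Collect each base-dimension exponent across the product:
  M: (1) + (1) − (1) − (0) + (0) = 1
  L: (2) + (2) − (0) − (0) + (1) = 5
  T: (-1) + (-2) − (0) − (-1) + (-1) = -3
So the dimensions are [M L⁵ T⁻³].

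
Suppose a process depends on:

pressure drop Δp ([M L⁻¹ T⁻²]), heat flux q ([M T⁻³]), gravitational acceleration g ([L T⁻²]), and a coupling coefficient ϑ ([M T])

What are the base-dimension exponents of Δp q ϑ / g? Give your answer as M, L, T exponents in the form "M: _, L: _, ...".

M: 3, L: -2, T: -2

Collect each base-dimension exponent across the product:
  M: (1) + (1) − (0) + (1) = 3
  L: (-1) + (0) − (1) + (0) = -2
  T: (-2) + (-3) − (-2) + (1) = -2
So the dimensions are [M³ L⁻² T⁻²].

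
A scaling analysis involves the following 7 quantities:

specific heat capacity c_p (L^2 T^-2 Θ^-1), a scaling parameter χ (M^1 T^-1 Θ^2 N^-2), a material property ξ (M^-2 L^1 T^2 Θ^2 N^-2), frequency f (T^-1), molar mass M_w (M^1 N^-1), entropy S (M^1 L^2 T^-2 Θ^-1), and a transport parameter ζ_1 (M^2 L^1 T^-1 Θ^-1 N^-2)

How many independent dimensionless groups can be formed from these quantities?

2

There are 7 variables and 5 base dimensions (M, L, T, Θ, N).
The dimension matrix has rank 5.
Independent dimensionless groups: 7 − 5 = 2.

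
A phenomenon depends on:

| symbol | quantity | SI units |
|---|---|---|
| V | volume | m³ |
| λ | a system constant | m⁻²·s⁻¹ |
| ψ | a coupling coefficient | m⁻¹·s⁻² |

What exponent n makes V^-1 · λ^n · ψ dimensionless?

-2

Balance the L exponent: (-2)·n from λ, plus −(3) + (-1) = -4 from the rest, must sum to zero.
-2n − 4 = 0, so n = -2.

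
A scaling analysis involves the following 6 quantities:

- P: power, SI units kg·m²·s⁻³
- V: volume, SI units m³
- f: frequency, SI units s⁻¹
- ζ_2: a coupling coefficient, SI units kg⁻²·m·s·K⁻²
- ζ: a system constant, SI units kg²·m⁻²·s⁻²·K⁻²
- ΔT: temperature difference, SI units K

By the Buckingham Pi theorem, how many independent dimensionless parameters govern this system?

There are 6 variables and 4 base dimensions (M, L, T, Θ).
The dimension matrix has rank 4.
Independent dimensionless groups: 6 − 4 = 2.

2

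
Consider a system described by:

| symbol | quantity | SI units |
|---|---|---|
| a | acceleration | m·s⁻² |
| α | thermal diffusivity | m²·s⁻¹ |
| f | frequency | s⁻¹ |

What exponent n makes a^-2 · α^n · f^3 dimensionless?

Balance the L exponent: (2)·n from α, plus −2·(1) + 3·(0) = -2 from the rest, must sum to zero.
2n − 2 = 0, so n = 1.

1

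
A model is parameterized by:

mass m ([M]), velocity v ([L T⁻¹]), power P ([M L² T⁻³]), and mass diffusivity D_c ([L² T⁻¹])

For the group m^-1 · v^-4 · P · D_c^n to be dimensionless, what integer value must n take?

Balance the L exponent: (2)·n from D_c, plus −(0) − 4·(1) + (2) = -2 from the rest, must sum to zero.
2n − 2 = 0, so n = 1.

1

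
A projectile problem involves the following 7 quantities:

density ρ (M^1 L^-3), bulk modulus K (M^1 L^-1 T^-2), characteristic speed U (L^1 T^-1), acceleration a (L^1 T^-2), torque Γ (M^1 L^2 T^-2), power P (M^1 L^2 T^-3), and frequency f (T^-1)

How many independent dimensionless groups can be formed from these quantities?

4

There are 7 variables and 3 base dimensions (M, L, T).
The dimension matrix has rank 3.
Independent dimensionless groups: 7 − 3 = 4.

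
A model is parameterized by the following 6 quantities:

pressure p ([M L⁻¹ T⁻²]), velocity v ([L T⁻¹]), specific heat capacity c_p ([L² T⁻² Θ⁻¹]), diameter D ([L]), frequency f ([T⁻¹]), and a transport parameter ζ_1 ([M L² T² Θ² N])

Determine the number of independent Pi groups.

1

There are 6 variables and 5 base dimensions (M, L, T, Θ, N).
The dimension matrix has rank 5.
Independent dimensionless groups: 6 − 5 = 1.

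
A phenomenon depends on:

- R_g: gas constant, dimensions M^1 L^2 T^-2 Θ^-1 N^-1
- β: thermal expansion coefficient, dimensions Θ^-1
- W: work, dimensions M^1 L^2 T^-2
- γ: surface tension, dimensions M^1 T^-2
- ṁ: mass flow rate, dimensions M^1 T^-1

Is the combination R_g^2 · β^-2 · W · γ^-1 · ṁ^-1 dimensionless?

no

Sum the exponent of each base dimension across the product:
  M: 2·[R_g]_M − 2·[β]_M + [W]_M − [γ]_M − [ṁ]_M = 2·(1) − 2·(0) + (1) − (1) − (1) = 1
  L: 2·[R_g]_L − 2·[β]_L + [W]_L − [γ]_L − [ṁ]_L = 2·(2) − 2·(0) + (2) − (0) − (0) = 6
  T: 2·[R_g]_T − 2·[β]_T + [W]_T − [γ]_T − [ṁ]_T = 2·(-2) − 2·(0) + (-2) − (-2) − (-1) = -3
  Θ: 2·[R_g]_Θ − 2·[β]_Θ + [W]_Θ − [γ]_Θ − [ṁ]_Θ = 2·(-1) − 2·(-1) + (0) − (0) − (0) = 0
  N: 2·[R_g]_N − 2·[β]_N + [W]_N − [γ]_N − [ṁ]_N = 2·(-1) − 2·(0) + (0) − (0) − (0) = -2
Net dimensions [M L⁶ T⁻³ N⁻²] ≠ [1] — not dimensionless.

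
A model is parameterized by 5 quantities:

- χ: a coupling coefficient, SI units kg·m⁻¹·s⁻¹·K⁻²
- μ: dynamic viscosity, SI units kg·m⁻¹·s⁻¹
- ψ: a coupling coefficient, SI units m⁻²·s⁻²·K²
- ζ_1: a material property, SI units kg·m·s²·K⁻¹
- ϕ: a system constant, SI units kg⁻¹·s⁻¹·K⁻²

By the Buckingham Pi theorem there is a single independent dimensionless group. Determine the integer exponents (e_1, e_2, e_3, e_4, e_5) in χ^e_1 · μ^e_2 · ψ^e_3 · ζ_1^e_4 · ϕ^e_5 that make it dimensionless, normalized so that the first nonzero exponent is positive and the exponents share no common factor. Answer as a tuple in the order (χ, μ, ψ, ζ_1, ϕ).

M: e_1·(1) + e_2·(1) + e_3·(0) + e_4·(1) + e_5·(-1) = 0
L: e_1·(-1) + e_2·(-1) + e_3·(-2) + e_4·(1) + e_5·(0) = 0
T: e_1·(-1) + e_2·(-1) + e_3·(-2) + e_4·(2) + e_5·(-1) = 0
Θ: e_1·(-2) + e_2·(0) + e_3·(2) + e_4·(-1) + e_5·(-2) = 0
Solving this homogeneous linear system for the smallest-integer solution (first nonzero entry positive) gives (2, -2, -1, -2, -2).

(2, -2, -1, -2, -2)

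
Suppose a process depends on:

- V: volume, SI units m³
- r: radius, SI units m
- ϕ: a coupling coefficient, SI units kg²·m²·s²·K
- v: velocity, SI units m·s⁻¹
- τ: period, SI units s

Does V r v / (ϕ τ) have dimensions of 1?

no

Sum the exponent of each base dimension across the product:
  M: [V]_M + [r]_M − [ϕ]_M + [v]_M − [τ]_M = (0) + (0) − (2) + (0) − (0) = -2
  L: [V]_L + [r]_L − [ϕ]_L + [v]_L − [τ]_L = (3) + (1) − (2) + (1) − (0) = 3
  T: [V]_T + [r]_T − [ϕ]_T + [v]_T − [τ]_T = (0) + (0) − (2) + (-1) − (1) = -4
  Θ: [V]_Θ + [r]_Θ − [ϕ]_Θ + [v]_Θ − [τ]_Θ = (0) + (0) − (1) + (0) − (0) = -1
Net dimensions [M⁻² L³ T⁻⁴ Θ⁻¹] ≠ [1] — not dimensionless.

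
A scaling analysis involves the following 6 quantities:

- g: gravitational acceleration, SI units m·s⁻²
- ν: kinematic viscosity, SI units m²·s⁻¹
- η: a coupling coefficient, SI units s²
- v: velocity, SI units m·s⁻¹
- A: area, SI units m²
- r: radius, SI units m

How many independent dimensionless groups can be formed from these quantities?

4

There are 6 variables and 2 base dimensions (L, T).
The dimension matrix has rank 2.
Independent dimensionless groups: 6 − 2 = 4.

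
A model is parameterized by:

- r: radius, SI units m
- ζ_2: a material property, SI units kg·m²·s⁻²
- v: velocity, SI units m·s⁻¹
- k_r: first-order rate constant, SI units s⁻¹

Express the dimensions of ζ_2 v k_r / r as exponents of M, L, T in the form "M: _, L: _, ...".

Collect each base-dimension exponent across the product:
  M: −(0) + (1) + (0) + (0) = 1
  L: −(1) + (2) + (1) + (0) = 2
  T: −(0) + (-2) + (-1) + (-1) = -4
So the dimensions are [M L² T⁻⁴].

M: 1, L: 2, T: -4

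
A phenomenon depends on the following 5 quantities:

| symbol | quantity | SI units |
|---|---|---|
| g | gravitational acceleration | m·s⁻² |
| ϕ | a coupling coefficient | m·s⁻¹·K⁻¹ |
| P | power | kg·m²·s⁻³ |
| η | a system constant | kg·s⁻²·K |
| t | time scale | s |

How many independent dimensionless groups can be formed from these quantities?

1

There are 5 variables and 4 base dimensions (M, L, T, Θ).
The dimension matrix has rank 4.
Independent dimensionless groups: 5 − 4 = 1.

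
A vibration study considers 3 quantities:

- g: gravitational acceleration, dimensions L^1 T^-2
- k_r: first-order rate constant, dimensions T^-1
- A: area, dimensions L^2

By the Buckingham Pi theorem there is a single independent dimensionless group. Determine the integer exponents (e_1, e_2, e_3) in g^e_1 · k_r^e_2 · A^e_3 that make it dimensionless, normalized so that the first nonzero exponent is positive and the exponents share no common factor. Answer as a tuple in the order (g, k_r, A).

L: e_1·(1) + e_2·(0) + e_3·(2) = 0
T: e_1·(-2) + e_2·(-1) + e_3·(0) = 0
Solving this homogeneous linear system for the smallest-integer solution (first nonzero entry positive) gives (2, -4, -1).

(2, -4, -1)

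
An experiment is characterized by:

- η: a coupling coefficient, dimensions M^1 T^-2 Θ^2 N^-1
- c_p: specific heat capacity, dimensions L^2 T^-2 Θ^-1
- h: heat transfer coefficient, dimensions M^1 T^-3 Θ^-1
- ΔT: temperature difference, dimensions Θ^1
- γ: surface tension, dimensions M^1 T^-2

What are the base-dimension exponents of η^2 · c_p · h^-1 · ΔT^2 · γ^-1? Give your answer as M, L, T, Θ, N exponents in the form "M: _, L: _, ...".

M: 0, L: 2, T: -1, Θ: 6, N: -2

Collect each base-dimension exponent across the product:
  M: 2·(1) + (0) − (1) + 2·(0) − (1) = 0
  L: 2·(0) + (2) − (0) + 2·(0) − (0) = 2
  T: 2·(-2) + (-2) − (-3) + 2·(0) − (-2) = -1
  Θ: 2·(2) + (-1) − (-1) + 2·(1) − (0) = 6
  N: 2·(-1) + (0) − (0) + 2·(0) − (0) = -2
So the dimensions are [L² T⁻¹ Θ⁶ N⁻²].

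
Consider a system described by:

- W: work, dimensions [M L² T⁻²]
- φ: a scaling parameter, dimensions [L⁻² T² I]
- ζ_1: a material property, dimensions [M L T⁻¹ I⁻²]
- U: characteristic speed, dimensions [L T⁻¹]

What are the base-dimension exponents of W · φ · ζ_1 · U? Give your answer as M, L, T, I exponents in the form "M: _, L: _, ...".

Collect each base-dimension exponent across the product:
  M: (1) + (0) + (1) + (0) = 2
  L: (2) + (-2) + (1) + (1) = 2
  T: (-2) + (2) + (-1) + (-1) = -2
  I: (0) + (1) + (-2) + (0) = -1
So the dimensions are [M² L² T⁻² I⁻¹].

M: 2, L: 2, T: -2, I: -1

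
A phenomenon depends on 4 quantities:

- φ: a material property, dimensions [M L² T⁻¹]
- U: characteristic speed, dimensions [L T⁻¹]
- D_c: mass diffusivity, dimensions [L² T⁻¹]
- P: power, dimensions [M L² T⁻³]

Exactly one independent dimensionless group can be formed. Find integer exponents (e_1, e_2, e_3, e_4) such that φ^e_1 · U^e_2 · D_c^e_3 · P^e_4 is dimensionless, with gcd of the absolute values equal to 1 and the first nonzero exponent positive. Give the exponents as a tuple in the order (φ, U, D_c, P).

(1, 4, -2, -1)

M: e_1·(1) + e_2·(0) + e_3·(0) + e_4·(1) = 0
L: e_1·(2) + e_2·(1) + e_3·(2) + e_4·(2) = 0
T: e_1·(-1) + e_2·(-1) + e_3·(-1) + e_4·(-3) = 0
Solving this homogeneous linear system for the smallest-integer solution (first nonzero entry positive) gives (1, 4, -2, -1).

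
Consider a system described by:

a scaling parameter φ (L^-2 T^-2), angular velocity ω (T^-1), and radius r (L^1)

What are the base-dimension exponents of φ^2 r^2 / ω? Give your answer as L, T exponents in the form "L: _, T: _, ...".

Collect each base-dimension exponent across the product:
  L: 2·(-2) − (0) + 2·(1) = -2
  T: 2·(-2) − (-1) + 2·(0) = -3
So the dimensions are [L⁻² T⁻³].

L: -2, T: -3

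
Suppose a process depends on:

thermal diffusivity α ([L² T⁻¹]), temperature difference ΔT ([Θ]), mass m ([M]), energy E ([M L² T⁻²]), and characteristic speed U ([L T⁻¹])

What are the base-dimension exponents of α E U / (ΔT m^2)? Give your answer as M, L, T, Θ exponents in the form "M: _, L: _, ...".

Collect each base-dimension exponent across the product:
  M: (0) − (0) − 2·(1) + (1) + (0) = -1
  L: (2) − (0) − 2·(0) + (2) + (1) = 5
  T: (-1) − (0) − 2·(0) + (-2) + (-1) = -4
  Θ: (0) − (1) − 2·(0) + (0) + (0) = -1
So the dimensions are [M⁻¹ L⁵ T⁻⁴ Θ⁻¹].

M: -1, L: 5, T: -4, Θ: -1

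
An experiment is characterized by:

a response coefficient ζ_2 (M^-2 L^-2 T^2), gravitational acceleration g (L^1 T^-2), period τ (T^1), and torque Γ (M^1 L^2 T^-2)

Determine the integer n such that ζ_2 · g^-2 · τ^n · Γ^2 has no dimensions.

-2

Balance the T exponent: (1)·n from τ, plus (2) − 2·(-2) + 2·(-2) = 2 from the rest, must sum to zero.
n + 2 = 0, so n = -2.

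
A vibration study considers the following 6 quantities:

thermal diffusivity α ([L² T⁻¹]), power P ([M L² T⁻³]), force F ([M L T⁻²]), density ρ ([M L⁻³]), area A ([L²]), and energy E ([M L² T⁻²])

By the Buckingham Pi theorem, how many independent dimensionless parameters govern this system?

3

There are 6 variables and 3 base dimensions (M, L, T).
The dimension matrix has rank 3.
Independent dimensionless groups: 6 − 3 = 3.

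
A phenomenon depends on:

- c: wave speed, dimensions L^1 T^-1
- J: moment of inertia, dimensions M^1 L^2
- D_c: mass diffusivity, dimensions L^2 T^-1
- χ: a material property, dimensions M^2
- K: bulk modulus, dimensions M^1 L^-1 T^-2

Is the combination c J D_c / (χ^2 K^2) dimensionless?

no

Sum the exponent of each base dimension across the product:
  M: [c]_M + [J]_M + [D_c]_M − 2·[χ]_M − 2·[K]_M = (0) + (1) + (0) − 2·(2) − 2·(1) = -5
  L: [c]_L + [J]_L + [D_c]_L − 2·[χ]_L − 2·[K]_L = (1) + (2) + (2) − 2·(0) − 2·(-1) = 7
  T: [c]_T + [J]_T + [D_c]_T − 2·[χ]_T − 2·[K]_T = (-1) + (0) + (-1) − 2·(0) − 2·(-2) = 2
Net dimensions [M⁻⁵ L⁷ T²] ≠ [1] — not dimensionless.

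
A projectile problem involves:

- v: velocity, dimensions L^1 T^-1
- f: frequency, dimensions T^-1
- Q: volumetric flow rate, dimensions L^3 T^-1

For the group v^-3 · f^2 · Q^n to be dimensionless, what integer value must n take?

Balance the L exponent: (3)·n from Q, plus −3·(1) + 2·(0) = -3 from the rest, must sum to zero.
3n − 3 = 0, so n = 1.

1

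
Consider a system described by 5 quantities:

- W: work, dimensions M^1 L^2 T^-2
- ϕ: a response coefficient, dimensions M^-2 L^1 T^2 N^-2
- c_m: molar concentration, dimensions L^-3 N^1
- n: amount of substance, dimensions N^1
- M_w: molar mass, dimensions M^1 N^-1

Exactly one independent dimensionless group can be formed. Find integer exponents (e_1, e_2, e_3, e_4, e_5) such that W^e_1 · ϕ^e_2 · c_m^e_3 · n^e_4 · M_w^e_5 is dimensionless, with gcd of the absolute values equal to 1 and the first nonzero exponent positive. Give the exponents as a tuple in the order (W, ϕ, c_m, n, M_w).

M: e_1·(1) + e_2·(-2) + e_3·(0) + e_4·(0) + e_5·(1) = 0
L: e_1·(2) + e_2·(1) + e_3·(-3) + e_4·(0) + e_5·(0) = 0
T: e_1·(-2) + e_2·(2) + e_3·(0) + e_4·(0) + e_5·(0) = 0
N: e_1·(0) + e_2·(-2) + e_3·(1) + e_4·(1) + e_5·(-1) = 0
Solving this homogeneous linear system for the smallest-integer solution (first nonzero entry positive) gives (1, 1, 1, 2, 1).

(1, 1, 1, 2, 1)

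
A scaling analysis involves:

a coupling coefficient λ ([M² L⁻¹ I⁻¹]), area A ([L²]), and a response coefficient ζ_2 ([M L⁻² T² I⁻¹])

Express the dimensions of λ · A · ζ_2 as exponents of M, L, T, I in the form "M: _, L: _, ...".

M: 3, L: -1, T: 2, I: -2

Collect each base-dimension exponent across the product:
  M: (2) + (0) + (1) = 3
  L: (-1) + (2) + (-2) = -1
  T: (0) + (0) + (2) = 2
  I: (-1) + (0) + (-1) = -2
So the dimensions are [M³ L⁻¹ T² I⁻²].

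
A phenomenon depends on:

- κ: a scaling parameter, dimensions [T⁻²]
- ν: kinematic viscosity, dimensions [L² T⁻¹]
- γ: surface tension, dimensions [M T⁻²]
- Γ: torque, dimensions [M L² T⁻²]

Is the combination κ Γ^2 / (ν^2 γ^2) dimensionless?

yes

Sum the exponent of each base dimension across the product:
  M: [κ]_M − 2·[ν]_M − 2·[γ]_M + 2·[Γ]_M = (0) − 2·(0) − 2·(1) + 2·(1) = 0
  L: [κ]_L − 2·[ν]_L − 2·[γ]_L + 2·[Γ]_L = (0) − 2·(2) − 2·(0) + 2·(2) = 0
  T: [κ]_T − 2·[ν]_T − 2·[γ]_T + 2·[Γ]_T = (-2) − 2·(-1) − 2·(-2) + 2·(-2) = 0
All base exponents vanish — dimensionless.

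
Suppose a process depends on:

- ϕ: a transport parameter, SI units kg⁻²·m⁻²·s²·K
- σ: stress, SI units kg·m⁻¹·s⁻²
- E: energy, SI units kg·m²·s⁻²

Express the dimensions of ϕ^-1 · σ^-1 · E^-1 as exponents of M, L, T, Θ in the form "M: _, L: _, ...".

M: 0, L: 1, T: 2, Θ: -1

Collect each base-dimension exponent across the product:
  M: −(-2) − (1) − (1) = 0
  L: −(-2) − (-1) − (2) = 1
  T: −(2) − (-2) − (-2) = 2
  Θ: −(1) − (0) − (0) = -1
So the dimensions are [L T² Θ⁻¹].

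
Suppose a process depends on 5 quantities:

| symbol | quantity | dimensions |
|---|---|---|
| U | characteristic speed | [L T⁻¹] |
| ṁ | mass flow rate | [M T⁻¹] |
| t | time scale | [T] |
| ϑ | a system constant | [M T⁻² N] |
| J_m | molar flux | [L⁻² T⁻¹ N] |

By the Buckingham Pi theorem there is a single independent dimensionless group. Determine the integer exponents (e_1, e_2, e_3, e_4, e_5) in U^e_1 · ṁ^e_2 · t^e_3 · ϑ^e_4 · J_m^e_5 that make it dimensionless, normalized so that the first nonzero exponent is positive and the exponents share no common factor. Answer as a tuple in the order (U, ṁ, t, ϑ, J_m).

(2, 1, 2, -1, 1)

M: e_1·(0) + e_2·(1) + e_3·(0) + e_4·(1) + e_5·(0) = 0
L: e_1·(1) + e_2·(0) + e_3·(0) + e_4·(0) + e_5·(-2) = 0
T: e_1·(-1) + e_2·(-1) + e_3·(1) + e_4·(-2) + e_5·(-1) = 0
N: e_1·(0) + e_2·(0) + e_3·(0) + e_4·(1) + e_5·(1) = 0
Solving this homogeneous linear system for the smallest-integer solution (first nonzero entry positive) gives (2, 1, 2, -1, 1).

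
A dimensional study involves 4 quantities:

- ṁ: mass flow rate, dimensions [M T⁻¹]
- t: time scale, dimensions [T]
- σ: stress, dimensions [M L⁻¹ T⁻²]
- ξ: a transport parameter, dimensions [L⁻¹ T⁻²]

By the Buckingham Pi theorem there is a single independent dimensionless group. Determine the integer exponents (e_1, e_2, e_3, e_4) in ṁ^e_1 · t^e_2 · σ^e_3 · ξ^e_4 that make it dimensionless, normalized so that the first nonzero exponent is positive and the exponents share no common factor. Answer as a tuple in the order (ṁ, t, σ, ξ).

(1, 1, -1, 1)

M: e_1·(1) + e_2·(0) + e_3·(1) + e_4·(0) = 0
L: e_1·(0) + e_2·(0) + e_3·(-1) + e_4·(-1) = 0
T: e_1·(-1) + e_2·(1) + e_3·(-2) + e_4·(-2) = 0
Solving this homogeneous linear system for the smallest-integer solution (first nonzero entry positive) gives (1, 1, -1, 1).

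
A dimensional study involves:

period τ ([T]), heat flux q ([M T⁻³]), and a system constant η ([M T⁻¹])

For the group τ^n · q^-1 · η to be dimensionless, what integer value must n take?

-2

Balance the T exponent: (1)·n from τ, plus −(-3) + (-1) = 2 from the rest, must sum to zero.
n + 2 = 0, so n = -2.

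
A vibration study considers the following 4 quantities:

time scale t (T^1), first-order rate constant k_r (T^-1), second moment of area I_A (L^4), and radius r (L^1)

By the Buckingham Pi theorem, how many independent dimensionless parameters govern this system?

2

There are 4 variables and 2 base dimensions (L, T).
The dimension matrix has rank 2.
Independent dimensionless groups: 4 − 2 = 2.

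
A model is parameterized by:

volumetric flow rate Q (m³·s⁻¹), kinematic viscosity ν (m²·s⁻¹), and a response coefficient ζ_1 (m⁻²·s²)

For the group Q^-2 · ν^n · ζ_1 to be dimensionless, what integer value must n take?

4

Balance the L exponent: (2)·n from ν, plus −2·(3) + (-2) = -8 from the rest, must sum to zero.
2n − 8 = 0, so n = 4.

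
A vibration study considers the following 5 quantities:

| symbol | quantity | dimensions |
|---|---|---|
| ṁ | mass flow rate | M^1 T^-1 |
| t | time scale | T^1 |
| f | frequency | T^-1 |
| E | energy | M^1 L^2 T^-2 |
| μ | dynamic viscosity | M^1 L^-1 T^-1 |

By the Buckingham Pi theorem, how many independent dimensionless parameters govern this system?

There are 5 variables and 3 base dimensions (M, L, T).
The dimension matrix has rank 3.
Independent dimensionless groups: 5 − 3 = 2.

2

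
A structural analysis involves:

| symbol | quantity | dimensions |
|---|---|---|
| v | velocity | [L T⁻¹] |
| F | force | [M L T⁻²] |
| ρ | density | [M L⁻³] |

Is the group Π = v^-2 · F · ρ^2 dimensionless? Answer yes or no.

Sum the exponent of each base dimension across the product:
  M: −2·[v]_M + [F]_M + 2·[ρ]_M = −2·(0) + (1) + 2·(1) = 3
  L: −2·[v]_L + [F]_L + 2·[ρ]_L = −2·(1) + (1) + 2·(-3) = -7
  T: −2·[v]_T + [F]_T + 2·[ρ]_T = −2·(-1) + (-2) + 2·(0) = 0
Net dimensions [M³ L⁻⁷] ≠ [1] — not dimensionless.

no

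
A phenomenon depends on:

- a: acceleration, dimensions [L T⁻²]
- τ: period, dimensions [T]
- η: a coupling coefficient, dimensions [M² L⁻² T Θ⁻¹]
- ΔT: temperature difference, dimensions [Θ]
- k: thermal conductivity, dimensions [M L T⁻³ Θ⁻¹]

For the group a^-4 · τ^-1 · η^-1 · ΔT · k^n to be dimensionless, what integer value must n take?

2

Balance the M exponent: (1)·n from k, plus −4·(0) − (0) − (2) + (0) = -2 from the rest, must sum to zero.
n − 2 = 0, so n = 2.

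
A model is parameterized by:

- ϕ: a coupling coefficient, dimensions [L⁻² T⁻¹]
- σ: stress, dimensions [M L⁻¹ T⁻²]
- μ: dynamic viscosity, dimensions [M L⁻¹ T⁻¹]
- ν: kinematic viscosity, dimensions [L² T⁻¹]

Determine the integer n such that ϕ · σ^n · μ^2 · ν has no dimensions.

-2

Balance the M exponent: (1)·n from σ, plus (0) + 2·(1) + (0) = 2 from the rest, must sum to zero.
n + 2 = 0, so n = -2.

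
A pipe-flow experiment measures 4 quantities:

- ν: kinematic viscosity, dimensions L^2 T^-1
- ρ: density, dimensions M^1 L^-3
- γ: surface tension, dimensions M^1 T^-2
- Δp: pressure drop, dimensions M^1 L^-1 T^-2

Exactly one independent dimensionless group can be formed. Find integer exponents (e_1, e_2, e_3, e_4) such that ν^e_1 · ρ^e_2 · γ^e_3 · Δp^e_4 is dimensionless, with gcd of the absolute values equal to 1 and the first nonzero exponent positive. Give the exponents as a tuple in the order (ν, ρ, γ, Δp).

(2, 1, -2, 1)

M: e_1·(0) + e_2·(1) + e_3·(1) + e_4·(1) = 0
L: e_1·(2) + e_2·(-3) + e_3·(0) + e_4·(-1) = 0
T: e_1·(-1) + e_2·(0) + e_3·(-2) + e_4·(-2) = 0
Solving this homogeneous linear system for the smallest-integer solution (first nonzero entry positive) gives (2, 1, -2, 1).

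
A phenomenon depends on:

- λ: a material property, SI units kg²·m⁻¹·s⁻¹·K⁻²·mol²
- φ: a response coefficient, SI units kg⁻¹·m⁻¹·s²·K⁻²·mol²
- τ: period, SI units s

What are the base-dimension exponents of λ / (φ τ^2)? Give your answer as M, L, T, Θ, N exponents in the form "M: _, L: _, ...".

M: 3, L: 0, T: -5, Θ: 0, N: 0

Collect each base-dimension exponent across the product:
  M: (2) − (-1) − 2·(0) = 3
  L: (-1) − (-1) − 2·(0) = 0
  T: (-1) − (2) − 2·(1) = -5
  Θ: (-2) − (-2) − 2·(0) = 0
  N: (2) − (2) − 2·(0) = 0
So the dimensions are [M³ T⁻⁵].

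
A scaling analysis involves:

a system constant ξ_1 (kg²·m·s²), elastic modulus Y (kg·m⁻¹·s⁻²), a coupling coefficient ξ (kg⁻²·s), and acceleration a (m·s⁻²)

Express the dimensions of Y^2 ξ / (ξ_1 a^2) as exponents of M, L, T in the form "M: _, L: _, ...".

M: -2, L: -5, T: -1

Collect each base-dimension exponent across the product:
  M: −(2) + 2·(1) + (-2) − 2·(0) = -2
  L: −(1) + 2·(-1) + (0) − 2·(1) = -5
  T: −(2) + 2·(-2) + (1) − 2·(-2) = -1
So the dimensions are [M⁻² L⁻⁵ T⁻¹].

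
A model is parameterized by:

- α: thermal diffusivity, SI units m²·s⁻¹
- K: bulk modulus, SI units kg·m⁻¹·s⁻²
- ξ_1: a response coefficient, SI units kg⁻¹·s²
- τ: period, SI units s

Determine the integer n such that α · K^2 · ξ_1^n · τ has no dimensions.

2

Balance the M exponent: (-1)·n from ξ_1, plus (0) + 2·(1) + (0) = 2 from the rest, must sum to zero.
−n + 2 = 0, so n = 2.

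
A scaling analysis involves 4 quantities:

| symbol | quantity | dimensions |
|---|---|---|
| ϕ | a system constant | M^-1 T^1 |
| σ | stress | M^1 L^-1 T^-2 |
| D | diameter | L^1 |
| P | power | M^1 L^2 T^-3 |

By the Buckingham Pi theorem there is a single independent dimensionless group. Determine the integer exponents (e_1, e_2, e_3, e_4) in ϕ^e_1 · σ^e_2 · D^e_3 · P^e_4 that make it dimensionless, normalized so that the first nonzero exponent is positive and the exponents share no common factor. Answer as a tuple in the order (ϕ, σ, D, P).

(1, 2, 4, -1)

M: e_1·(-1) + e_2·(1) + e_3·(0) + e_4·(1) = 0
L: e_1·(0) + e_2·(-1) + e_3·(1) + e_4·(2) = 0
T: e_1·(1) + e_2·(-2) + e_3·(0) + e_4·(-3) = 0
Solving this homogeneous linear system for the smallest-integer solution (first nonzero entry positive) gives (1, 2, 4, -1).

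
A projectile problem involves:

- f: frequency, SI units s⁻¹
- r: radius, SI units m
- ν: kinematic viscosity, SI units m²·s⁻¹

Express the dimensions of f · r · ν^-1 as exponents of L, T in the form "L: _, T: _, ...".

Collect each base-dimension exponent across the product:
  L: (0) + (1) − (2) = -1
  T: (-1) + (0) − (-1) = 0
So the dimensions are [L⁻¹].

L: -1, T: 0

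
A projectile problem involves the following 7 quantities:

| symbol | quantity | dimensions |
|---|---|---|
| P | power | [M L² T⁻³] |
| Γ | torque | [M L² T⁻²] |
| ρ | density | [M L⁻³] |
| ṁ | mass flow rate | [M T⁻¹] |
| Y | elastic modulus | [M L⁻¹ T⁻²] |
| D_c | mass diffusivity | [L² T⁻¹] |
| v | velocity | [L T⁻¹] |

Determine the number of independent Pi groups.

There are 7 variables and 3 base dimensions (M, L, T).
The dimension matrix has rank 3.
Independent dimensionless groups: 7 − 3 = 4.

4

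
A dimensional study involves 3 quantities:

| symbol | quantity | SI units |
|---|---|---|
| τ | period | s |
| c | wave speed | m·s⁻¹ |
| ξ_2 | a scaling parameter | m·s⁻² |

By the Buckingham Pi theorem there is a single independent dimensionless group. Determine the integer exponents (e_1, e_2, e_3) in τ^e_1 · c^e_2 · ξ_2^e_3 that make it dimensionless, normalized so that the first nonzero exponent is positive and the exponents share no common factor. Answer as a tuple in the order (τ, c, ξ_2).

L: e_1·(0) + e_2·(1) + e_3·(1) = 0
T: e_1·(1) + e_2·(-1) + e_3·(-2) = 0
Solving this homogeneous linear system for the smallest-integer solution (first nonzero entry positive) gives (1, -1, 1).

(1, -1, 1)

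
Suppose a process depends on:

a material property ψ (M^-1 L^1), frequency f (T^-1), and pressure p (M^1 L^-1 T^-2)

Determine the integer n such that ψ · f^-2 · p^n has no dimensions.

Balance the M exponent: (1)·n from p, plus (-1) − 2·(0) = -1 from the rest, must sum to zero.
n − 1 = 0, so n = 1.

1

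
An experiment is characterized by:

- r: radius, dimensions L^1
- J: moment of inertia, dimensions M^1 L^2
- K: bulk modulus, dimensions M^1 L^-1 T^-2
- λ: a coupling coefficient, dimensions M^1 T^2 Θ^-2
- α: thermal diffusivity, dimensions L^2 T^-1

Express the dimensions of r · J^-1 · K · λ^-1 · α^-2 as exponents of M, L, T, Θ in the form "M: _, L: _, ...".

Collect each base-dimension exponent across the product:
  M: (0) − (1) + (1) − (1) − 2·(0) = -1
  L: (1) − (2) + (-1) − (0) − 2·(2) = -6
  T: (0) − (0) + (-2) − (2) − 2·(-1) = -2
  Θ: (0) − (0) + (0) − (-2) − 2·(0) = 2
So the dimensions are [M⁻¹ L⁻⁶ T⁻² Θ²].

M: -1, L: -6, T: -2, Θ: 2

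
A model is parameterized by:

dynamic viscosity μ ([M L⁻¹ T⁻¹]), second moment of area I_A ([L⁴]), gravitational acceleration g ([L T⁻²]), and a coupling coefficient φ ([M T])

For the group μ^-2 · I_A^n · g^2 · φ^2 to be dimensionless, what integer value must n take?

-1

Balance the L exponent: (4)·n from I_A, plus −2·(-1) + 2·(1) + 2·(0) = 4 from the rest, must sum to zero.
4n + 4 = 0, so n = -1.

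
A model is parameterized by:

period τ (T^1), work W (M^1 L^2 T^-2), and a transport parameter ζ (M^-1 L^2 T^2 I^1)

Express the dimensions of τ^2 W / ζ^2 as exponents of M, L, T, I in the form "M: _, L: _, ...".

M: 3, L: -2, T: -4, I: -2

Collect each base-dimension exponent across the product:
  M: 2·(0) + (1) − 2·(-1) = 3
  L: 2·(0) + (2) − 2·(2) = -2
  T: 2·(1) + (-2) − 2·(2) = -4
  I: 2·(0) + (0) − 2·(1) = -2
So the dimensions are [M³ L⁻² T⁻⁴ I⁻²].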